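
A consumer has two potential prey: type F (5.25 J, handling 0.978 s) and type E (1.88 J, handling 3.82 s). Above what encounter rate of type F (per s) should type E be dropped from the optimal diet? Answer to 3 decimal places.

0.103 per s

Drop type E once their profitability E₂/h₂ falls below the rate achievable on type F alone: E₂/h₂ = λE₁/(1 + λh₁).
Solve for λ: λE₁h₂ = E₂(1 + λh₁) → λ(E₁h₂ − E₂h₁) = E₂ → λ = E₂/(E₁h₂ − E₂h₁).
λ = 1.88/(5.25×3.82 − 1.88×0.978) = 1.88/18.22 = 0.1032 per s.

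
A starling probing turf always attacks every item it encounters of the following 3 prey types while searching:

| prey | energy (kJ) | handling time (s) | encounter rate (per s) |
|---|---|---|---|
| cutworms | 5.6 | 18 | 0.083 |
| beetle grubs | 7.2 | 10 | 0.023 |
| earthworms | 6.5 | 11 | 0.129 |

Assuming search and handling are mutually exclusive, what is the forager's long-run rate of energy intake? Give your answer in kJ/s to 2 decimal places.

0.35 kJ/s

R = (0.083×5.6 + 0.023×7.2 + 0.129×6.5) / (1 + 0.083×18 + 0.023×10 + 0.129×11) = 1.469/4.143 = 0.3545 kJ/s.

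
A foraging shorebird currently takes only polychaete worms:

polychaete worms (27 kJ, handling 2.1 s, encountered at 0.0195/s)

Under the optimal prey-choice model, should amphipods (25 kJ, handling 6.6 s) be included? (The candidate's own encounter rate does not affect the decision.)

Intake rate on the current diet: R = (0.0195×27) / (1 + 0.0195×2.1) = 0.5265/1.041 = 0.5058 kJ/s.
Profitability of amphipods: 25/6.6 = 3.788 kJ/s.
Since 3.788 > R, including amphipods increases the long-run rate.

Yes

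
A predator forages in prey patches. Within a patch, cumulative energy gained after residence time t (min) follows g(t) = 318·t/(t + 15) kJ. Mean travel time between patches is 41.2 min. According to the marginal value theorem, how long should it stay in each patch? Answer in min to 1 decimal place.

24.9 min

Maximise g(t)/(T+t): set derivative to zero → g'(t)(T+t) = g(t).
g'(t) = 318·15/(t + 15)². Setting 318·15/(t+15)² = 318t/[(t+15)(41.2+t)] gives 15(41.2+t) = t(t+15), so t² = 15×41.2 = 618.
t* = √618 = 24.86 min.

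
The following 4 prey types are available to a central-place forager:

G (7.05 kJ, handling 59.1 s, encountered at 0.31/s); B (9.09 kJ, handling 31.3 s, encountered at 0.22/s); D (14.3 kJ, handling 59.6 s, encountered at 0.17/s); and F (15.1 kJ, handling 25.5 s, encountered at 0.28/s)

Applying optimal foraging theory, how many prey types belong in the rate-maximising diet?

Rank by E/h (kJ/s): F 0.592, B 0.29, D 0.24, G 0.119. Include each in turn until the next type's E/h falls below the running intake rate.
Rate on top 1: 0.5194. B: 0.29 < 0.5194 → exclude; stop.
Optimal diet: F — 1 of 4 types.

1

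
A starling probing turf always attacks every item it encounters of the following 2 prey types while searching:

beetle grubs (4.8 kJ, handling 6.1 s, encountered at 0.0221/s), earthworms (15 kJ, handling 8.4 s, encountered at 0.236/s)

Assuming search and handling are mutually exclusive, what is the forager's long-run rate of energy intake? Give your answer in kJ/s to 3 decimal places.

1.170 kJ/s

Energy encountered per unit search time: 0.0221×4.8 + 0.236×15 = 3.646 kJ/s.
Handling time per unit search time: 0.0221×6.1 + 0.236×8.4 = 2.117.
Rate = 3.646/(1 + 2.117) = 1.17 kJ/s.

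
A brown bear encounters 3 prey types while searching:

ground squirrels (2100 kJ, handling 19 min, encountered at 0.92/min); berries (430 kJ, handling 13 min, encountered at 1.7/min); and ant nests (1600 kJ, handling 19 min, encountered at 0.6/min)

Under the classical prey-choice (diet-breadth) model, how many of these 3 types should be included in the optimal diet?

1

E/h in descending order: ground squirrels 111, ant nests 84.2, berries 33.1 kJ/min. The optimal diet is the largest prefix of this list for which every included type satisfies E_i/h_i > R on the types above it.
Rate on top 1: 104.5. ant nests: 84.2 < 104.5 → exclude; stop.
Optimal diet: ground squirrels — 1 of 3 types.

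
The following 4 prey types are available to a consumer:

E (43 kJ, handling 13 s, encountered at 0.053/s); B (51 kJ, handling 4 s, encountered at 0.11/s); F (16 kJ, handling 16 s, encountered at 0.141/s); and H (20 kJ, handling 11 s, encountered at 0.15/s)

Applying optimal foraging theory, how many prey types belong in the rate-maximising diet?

1

E/h in descending order: B 12.8, E 3.31, H 1.82, F 1 kJ/s. The optimal diet is the largest prefix of this list for which every included type satisfies E_i/h_i > R on the types above it.
Rate on top 1: 3.896. E: 3.31 < 3.896 → exclude; stop.
Optimal diet: B — 1 of 4 types.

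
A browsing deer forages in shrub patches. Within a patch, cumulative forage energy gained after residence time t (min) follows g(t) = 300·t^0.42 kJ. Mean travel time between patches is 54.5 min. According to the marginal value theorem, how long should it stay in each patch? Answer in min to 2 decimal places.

Optimal t* satisfies g'(t*) = g(t*)/(T + t*).
g'(t) = 0.42·300·t^-0.58. Setting 0.42·300·t^-0.58 = 300·t^0.42/(54.5+t) gives 0.42(54.5+t) = t, so 0.58·t = 0.42×54.5.
t* = 0.42×54.5/0.58 = 39.47 min.

39.47 min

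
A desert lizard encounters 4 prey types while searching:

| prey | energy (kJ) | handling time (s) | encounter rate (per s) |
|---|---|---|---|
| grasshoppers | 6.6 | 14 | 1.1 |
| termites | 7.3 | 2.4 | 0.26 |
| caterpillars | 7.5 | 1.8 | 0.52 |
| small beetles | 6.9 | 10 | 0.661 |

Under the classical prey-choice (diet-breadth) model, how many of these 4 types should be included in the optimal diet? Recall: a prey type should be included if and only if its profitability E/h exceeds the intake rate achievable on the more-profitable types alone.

2

Profitabilities (E/h, kJ/s): caterpillars 4.17, termites 3.04, small beetles 0.69, grasshoppers 0.471. Add prey in this order while the next type's profitability exceeds the intake rate on those already taken.
Rate on top 1: 2.014. termites: 3.04 > 2.014 → include.
Rate on top 2: 2.265. small beetles: 0.69 < 2.265 → exclude; stop.
Optimal diet: caterpillars, termites — 2 of 4 types.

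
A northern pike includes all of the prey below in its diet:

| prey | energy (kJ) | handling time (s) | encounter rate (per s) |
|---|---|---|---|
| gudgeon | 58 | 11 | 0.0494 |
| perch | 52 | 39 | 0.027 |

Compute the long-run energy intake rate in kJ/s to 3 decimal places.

Energy encountered per unit search time: 0.0494×58 + 0.027×52 = 4.269 kJ/s.
Handling time per unit search time: 0.0494×11 + 0.027×39 = 1.596.
Rate = 4.269/(1 + 1.596) = 1.644 kJ/s.

1.644 kJ/s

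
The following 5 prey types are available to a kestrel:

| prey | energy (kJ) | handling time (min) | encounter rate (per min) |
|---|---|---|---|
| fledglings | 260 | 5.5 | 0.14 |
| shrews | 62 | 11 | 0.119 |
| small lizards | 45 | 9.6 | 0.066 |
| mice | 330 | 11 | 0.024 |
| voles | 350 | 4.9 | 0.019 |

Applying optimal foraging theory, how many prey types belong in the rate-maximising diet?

3

E/h in descending order: voles 71.4, fledglings 47.3, mice 30, shrews 5.64, small lizards 4.69 kJ/min. The optimal diet is the largest prefix of this list for which every included type satisfies E_i/h_i > R on the types above it.
Rate on top 1: 6.084. fledglings: 47.3 > 6.084 → include.
Rate on top 2: 23.11. mice: 30 > 23.11 → include.
Rate on top 3: 23.96. shrews: 5.64 < 23.96 → exclude; stop.
Optimal diet: voles, fledglings, mice — 3 of 5 types.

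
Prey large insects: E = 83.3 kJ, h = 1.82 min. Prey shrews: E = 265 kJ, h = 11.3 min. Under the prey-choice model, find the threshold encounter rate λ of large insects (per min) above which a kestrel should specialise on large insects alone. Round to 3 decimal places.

0.577 per min

At the threshold, the rate on large insects alone equals the profitability of shrews: λ·83.3/(1 + λ·1.82) = 265/11.3 = 23.45.
Rearranging, λ(83.3 − 23.45×1.82) = 23.45, so λ = 23.45/40.62 = 0.5774 per min.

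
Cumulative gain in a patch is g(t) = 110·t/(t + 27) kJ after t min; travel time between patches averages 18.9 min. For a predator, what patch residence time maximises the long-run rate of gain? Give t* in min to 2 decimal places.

22.59 min

By the marginal value theorem, leave when the instantaneous gain rate g'(t) equals the habitat-wide average g(t)/(T + t).
g'(t) = 110·27/(t + 27)². Setting 110·27/(t+27)² = 110t/[(t+27)(18.9+t)] gives 27(18.9+t) = t(t+27), so t² = 27×18.9 = 510.3.
t* = √510.3 = 22.59 min.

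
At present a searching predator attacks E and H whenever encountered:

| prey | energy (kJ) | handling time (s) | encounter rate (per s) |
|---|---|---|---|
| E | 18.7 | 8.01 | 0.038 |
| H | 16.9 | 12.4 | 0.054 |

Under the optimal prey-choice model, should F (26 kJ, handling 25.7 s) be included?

Yes

Current rate: (0.038×18.7 + 0.054×16.9)/(1 + 0.038×8.01 + 0.054×12.4) = 0.8223 kJ/s.
Profitability of F: 26/25.7 = 1.012 kJ/s.
1.012 > 0.8223, so adding F raises the average — include it.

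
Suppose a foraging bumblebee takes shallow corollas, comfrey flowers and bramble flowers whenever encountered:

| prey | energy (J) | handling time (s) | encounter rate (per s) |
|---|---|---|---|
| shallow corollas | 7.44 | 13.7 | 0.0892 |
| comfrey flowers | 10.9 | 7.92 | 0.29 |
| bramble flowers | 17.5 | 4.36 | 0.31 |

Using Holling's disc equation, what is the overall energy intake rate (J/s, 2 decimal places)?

R = (0.0892×7.44 + 0.29×10.9 + 0.31×17.5) / (1 + 0.0892×13.7 + 0.29×7.92 + 0.31×4.36) = 9.25/5.87 = 1.576 J/s.

1.58 J/s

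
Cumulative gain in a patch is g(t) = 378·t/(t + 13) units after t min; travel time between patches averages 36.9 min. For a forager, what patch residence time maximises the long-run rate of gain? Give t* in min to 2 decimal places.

21.90 min

Optimal t* satisfies g'(t*) = g(t*)/(T + t*).
g'(t) = 378·13/(t + 13)². Setting 378·13/(t+13)² = 378t/[(t+13)(36.9+t)] gives 13(36.9+t) = t(t+13), so t² = 13×36.9 = 479.7.
t* = √479.7 = 21.9 min.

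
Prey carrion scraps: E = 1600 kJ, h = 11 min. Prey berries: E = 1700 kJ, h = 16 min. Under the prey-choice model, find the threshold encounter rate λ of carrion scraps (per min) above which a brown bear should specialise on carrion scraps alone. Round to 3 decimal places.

At the threshold, the rate on carrion scraps alone equals the profitability of berries: λ·1600/(1 + λ·11) = 1700/16 = 106.2.
Rearranging, λ(1600 − 106.2×11) = 106.2, so λ = 106.2/431.2 = 0.2464 per min.

0.246 per min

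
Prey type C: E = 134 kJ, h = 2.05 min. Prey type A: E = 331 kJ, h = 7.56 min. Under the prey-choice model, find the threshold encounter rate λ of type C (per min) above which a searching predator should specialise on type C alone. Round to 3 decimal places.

0.990 per min

At the threshold, the rate on type C alone equals the profitability of type A: λ·134/(1 + λ·2.05) = 331/7.56 = 43.78.
Rearranging, λ(134 − 43.78×2.05) = 43.78, so λ = 43.78/44.24 = 0.9896 per min.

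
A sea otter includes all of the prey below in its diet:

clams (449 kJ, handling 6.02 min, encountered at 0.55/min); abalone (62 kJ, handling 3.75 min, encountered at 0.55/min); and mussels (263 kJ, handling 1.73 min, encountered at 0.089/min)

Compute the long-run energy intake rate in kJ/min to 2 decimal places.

46.64 kJ/min

Energy encountered per unit search time: 0.55×449 + 0.55×62 + 0.089×263 = 304.5 kJ/min.
Handling time per unit search time: 0.55×6.02 + 0.55×3.75 + 0.089×1.73 = 5.527.
Rate = 304.5/(1 + 5.527) = 46.64 kJ/min.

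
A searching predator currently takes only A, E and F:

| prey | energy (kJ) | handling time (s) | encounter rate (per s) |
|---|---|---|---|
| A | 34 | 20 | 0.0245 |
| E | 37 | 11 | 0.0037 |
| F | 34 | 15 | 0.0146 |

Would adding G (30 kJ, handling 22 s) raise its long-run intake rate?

On A, E and F alone, R = ΣλE/(1+Σλh) = 1.466/1.75 = 0.838 kJ/s.
G: E/h = 30/22 = 1.364 kJ/s.
Since 1.364 > R, including G increases the long-run rate.

Yes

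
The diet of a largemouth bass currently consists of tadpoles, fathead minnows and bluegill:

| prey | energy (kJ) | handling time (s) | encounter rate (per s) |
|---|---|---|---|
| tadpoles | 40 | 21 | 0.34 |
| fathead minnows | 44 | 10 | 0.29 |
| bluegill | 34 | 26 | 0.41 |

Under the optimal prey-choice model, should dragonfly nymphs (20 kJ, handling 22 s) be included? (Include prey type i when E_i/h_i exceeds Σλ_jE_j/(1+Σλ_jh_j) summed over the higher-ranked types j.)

No

On tadpoles, fathead minnows and bluegill alone, R = ΣλE/(1+Σλh) = 40.3/21.7 = 1.857 kJ/s.
Profitability of dragonfly nymphs: 20/22 = 0.9091 kJ/s.
Since 0.9091 < R, time spent handling dragonfly nymphs is better spent searching.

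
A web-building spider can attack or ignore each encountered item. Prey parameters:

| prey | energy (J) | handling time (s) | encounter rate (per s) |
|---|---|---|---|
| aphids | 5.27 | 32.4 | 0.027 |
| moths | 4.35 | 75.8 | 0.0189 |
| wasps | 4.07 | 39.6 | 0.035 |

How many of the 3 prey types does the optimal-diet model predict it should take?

Profitabilities (E/h, J/s): aphids 0.163, wasps 0.103, moths 0.0574. Add prey in this order while the next type's profitability exceeds the intake rate on those already taken.
Rate on top 1: 0.0759. wasps: 0.103 > 0.0759 → include.
Rate on top 2: 0.08732. moths: 0.0574 < 0.08732 → exclude; stop.
Optimal diet: aphids, wasps — 2 of 3 types.

2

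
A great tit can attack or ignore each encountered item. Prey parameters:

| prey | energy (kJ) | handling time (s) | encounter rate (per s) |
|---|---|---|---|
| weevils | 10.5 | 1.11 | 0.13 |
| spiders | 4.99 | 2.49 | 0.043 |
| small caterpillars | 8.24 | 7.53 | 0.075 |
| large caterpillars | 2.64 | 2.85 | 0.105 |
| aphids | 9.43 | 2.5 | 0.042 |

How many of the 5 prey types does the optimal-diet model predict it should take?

Profitabilities (E/h, kJ/s): weevils 9.46, aphids 3.77, spiders 2, small caterpillars 1.09, large caterpillars 0.926. Add prey in this order while the next type's profitability exceeds the intake rate on those already taken.
Rate on top 1: 1.193. aphids: 3.77 > 1.193 → include.
Rate on top 2: 1.41. spiders: 2 > 1.41 → include.
Rate on top 3: 1.457. small caterpillars: 1.09 < 1.457 → exclude; stop.
Optimal diet: weevils, aphids, spiders — 3 of 5 types.

3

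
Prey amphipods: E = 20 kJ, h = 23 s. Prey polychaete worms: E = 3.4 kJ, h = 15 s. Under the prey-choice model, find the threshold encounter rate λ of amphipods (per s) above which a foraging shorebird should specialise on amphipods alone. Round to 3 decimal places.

0.015 per s

Drop polychaete worms once their profitability E₂/h₂ falls below the rate achievable on amphipods alone: E₂/h₂ = λE₁/(1 + λh₁).
Solve for λ: λE₁h₂ = E₂(1 + λh₁) → λ(E₁h₂ − E₂h₁) = E₂ → λ = E₂/(E₁h₂ − E₂h₁).
λ = 3.4/(20×15 − 3.4×23) = 3.4/221.8 = 0.01533 per s.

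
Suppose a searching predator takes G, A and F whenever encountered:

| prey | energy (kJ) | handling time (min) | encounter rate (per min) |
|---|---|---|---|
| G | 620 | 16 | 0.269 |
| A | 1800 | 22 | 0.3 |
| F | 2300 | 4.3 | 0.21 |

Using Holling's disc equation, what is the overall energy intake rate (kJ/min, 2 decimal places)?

92.90 kJ/min

R = (0.269×620 + 0.3×1800 + 0.21×2300) / (1 + 0.269×16 + 0.3×22 + 0.21×4.3) = 1190/12.81 = 92.9 kJ/min.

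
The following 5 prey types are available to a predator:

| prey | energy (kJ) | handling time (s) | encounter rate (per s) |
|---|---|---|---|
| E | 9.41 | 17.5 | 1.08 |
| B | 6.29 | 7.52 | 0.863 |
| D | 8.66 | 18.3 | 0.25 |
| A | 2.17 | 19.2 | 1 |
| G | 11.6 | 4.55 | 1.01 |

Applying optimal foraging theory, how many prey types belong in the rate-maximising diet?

1

E/h in descending order: G 2.55, B 0.836, E 0.538, D 0.473, A 0.113 kJ/s. The optimal diet is the largest prefix of this list for which every included type satisfies E_i/h_i > R on the types above it.
Rate on top 1: 2.094. B: 0.836 < 2.094 → exclude; stop.
Optimal diet: G — 1 of 5 types.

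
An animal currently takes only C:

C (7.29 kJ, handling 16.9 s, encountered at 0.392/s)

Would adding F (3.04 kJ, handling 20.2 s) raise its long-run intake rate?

No

Intake rate on the current diet: R = (0.392×7.29) / (1 + 0.392×16.9) = 2.858/7.625 = 0.3748 kJ/s.
Profitability of F: 3.04/20.2 = 0.1505 kJ/s.
Since 0.1505 < R, time spent handling F is better spent searching.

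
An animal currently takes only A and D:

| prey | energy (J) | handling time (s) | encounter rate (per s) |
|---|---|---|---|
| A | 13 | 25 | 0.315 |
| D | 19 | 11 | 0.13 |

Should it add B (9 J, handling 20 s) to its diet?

Intake rate on the current diet: R = (0.315×13 + 0.13×19) / (1 + 0.315×25 + 0.13×11) = 6.565/10.3 = 0.6371 J/s.
B: E/h = 9/20 = 0.45 J/s.
Since 0.45 < R, time spent handling B is better spent searching.

No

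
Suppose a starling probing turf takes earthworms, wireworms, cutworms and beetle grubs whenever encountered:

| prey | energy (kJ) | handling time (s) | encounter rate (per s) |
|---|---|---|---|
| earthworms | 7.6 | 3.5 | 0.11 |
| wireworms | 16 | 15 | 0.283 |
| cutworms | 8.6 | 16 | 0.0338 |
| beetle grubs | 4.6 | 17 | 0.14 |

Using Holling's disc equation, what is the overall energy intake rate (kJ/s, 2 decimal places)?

Energy encountered per unit search time: 0.11×7.6 + 0.283×16 + 0.0338×8.6 + 0.14×4.6 = 6.299 kJ/s.
Handling time per unit search time: 0.11×3.5 + 0.283×15 + 0.0338×16 + 0.14×17 = 7.551.
Rate = 6.299/(1 + 7.551) = 0.7366 kJ/s.

0.74 kJ/s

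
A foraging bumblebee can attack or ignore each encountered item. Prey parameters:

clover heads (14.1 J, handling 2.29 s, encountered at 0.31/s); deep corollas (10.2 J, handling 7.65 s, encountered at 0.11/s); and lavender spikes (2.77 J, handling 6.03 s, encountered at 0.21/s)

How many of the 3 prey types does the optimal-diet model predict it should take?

1

Rank by E/h (J/s): clover heads 6.16, deep corollas 1.33, lavender spikes 0.459. Include each in turn until the next type's E/h falls below the running intake rate.
Rate on top 1: 2.556. deep corollas: 1.33 < 2.556 → exclude; stop.
Optimal diet: clover heads — 1 of 3 types.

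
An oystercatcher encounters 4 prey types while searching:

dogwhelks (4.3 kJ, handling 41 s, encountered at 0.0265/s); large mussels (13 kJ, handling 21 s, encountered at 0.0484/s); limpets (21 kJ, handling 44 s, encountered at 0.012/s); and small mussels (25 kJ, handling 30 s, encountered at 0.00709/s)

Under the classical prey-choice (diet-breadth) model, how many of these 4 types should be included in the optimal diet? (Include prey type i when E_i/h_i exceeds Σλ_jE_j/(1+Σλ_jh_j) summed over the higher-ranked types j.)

Rank by E/h (kJ/s): small mussels 0.833, large mussels 0.619, limpets 0.477, dogwhelks 0.105. Include each in turn until the next type's E/h falls below the running intake rate.
Rate on top 1: 0.1462. large mussels: 0.619 > 0.1462 → include.
Rate on top 2: 0.3618. limpets: 0.477 > 0.3618 → include.
Rate on top 3: 0.3839. dogwhelks: 0.105 < 0.3839 → exclude; stop.
Optimal diet: small mussels, large mussels, limpets — 3 of 4 types.

3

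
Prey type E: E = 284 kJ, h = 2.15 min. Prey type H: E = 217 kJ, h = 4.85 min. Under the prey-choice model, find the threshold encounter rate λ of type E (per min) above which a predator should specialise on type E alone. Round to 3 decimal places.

Drop type H once their profitability E₂/h₂ falls below the rate achievable on type E alone: E₂/h₂ = λE₁/(1 + λh₁).
Solve for λ: λE₁h₂ = E₂(1 + λh₁) → λ(E₁h₂ − E₂h₁) = E₂ → λ = E₂/(E₁h₂ − E₂h₁).
λ = 217/(284×4.85 − 217×2.15) = 217/910.8 = 0.2382 per min.

0.238 per min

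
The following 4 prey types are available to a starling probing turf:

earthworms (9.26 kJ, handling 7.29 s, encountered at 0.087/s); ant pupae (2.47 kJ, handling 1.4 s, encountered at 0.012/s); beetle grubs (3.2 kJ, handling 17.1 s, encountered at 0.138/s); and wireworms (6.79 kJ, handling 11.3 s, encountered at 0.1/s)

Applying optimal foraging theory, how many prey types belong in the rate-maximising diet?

3

E/h in descending order: ant pupae 1.76, earthworms 1.27, wireworms 0.601, beetle grubs 0.187 kJ/s. The optimal diet is the largest prefix of this list for which every included type satisfies E_i/h_i > R on the types above it.
Rate on top 1: 0.02915. earthworms: 1.27 > 0.02915 → include.
Rate on top 2: 0.5059. wireworms: 0.601 > 0.5059 → include.
Rate on top 3: 0.5445. beetle grubs: 0.187 < 0.5445 → exclude; stop.
Optimal diet: ant pupae, earthworms, wireworms — 3 of 4 types.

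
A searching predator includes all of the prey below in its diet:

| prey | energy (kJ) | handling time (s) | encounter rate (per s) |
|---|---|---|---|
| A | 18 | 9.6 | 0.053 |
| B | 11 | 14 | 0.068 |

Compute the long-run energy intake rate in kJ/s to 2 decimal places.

R = (0.053×18 + 0.068×11) / (1 + 0.053×9.6 + 0.068×14) = 1.702/2.461 = 0.6916 kJ/s.

0.69 kJ/s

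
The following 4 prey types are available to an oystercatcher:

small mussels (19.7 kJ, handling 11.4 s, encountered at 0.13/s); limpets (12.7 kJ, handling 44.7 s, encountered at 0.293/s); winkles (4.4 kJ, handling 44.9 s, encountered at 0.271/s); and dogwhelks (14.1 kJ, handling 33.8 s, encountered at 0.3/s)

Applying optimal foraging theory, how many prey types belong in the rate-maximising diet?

1

E/h in descending order: small mussels 1.73, dogwhelks 0.417, limpets 0.284, winkles 0.098 kJ/s. The optimal diet is the largest prefix of this list for which every included type satisfies E_i/h_i > R on the types above it.
Rate on top 1: 1.032. dogwhelks: 0.417 < 1.032 → exclude; stop.
Optimal diet: small mussels — 1 of 4 types.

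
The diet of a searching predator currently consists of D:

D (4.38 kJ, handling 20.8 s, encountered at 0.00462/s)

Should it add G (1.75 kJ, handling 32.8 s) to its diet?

On D alone, R = ΣλE/(1+Σλh) = 0.02024/1.096 = 0.01846 kJ/s.
Profitability of G: 1.75/32.8 = 0.05335 kJ/s.
0.05335 > 0.01846, so adding G raises the average — include it.

Yes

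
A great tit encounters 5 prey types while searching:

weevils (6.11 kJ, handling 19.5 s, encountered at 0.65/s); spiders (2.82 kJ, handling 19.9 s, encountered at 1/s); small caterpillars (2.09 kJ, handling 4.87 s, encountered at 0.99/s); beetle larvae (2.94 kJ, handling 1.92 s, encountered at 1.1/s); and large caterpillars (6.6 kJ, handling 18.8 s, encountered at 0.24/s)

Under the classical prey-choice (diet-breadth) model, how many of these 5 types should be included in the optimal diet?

Rank by E/h (kJ/s): beetle larvae 1.53, small caterpillars 0.429, large caterpillars 0.351, weevils 0.313, spiders 0.142. Include each in turn until the next type's E/h falls below the running intake rate.
Rate on top 1: 1.039. small caterpillars: 0.429 < 1.039 → exclude; stop.
Optimal diet: beetle larvae — 1 of 5 types.

1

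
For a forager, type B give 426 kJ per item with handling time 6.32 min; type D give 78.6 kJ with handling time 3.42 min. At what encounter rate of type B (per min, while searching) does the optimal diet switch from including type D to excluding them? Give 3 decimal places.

0.082 per min

Drop type D once their profitability E₂/h₂ falls below the rate achievable on type B alone: E₂/h₂ = λE₁/(1 + λh₁).
Solve for λ: λE₁h₂ = E₂(1 + λh₁) → λ(E₁h₂ − E₂h₁) = E₂ → λ = E₂/(E₁h₂ − E₂h₁).
λ = 78.6/(426×3.42 − 78.6×6.32) = 78.6/960.2 = 0.08186 per min.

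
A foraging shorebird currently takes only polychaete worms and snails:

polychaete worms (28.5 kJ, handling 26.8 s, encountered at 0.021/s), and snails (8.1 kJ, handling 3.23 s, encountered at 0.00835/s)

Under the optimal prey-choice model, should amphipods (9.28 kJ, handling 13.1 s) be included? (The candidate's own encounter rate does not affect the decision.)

Current rate: (0.021×28.5 + 0.00835×8.1)/(1 + 0.021×26.8 + 0.00835×3.23) = 0.419 kJ/s.
amphipods: E/h = 9.28/13.1 = 0.7084 kJ/s.
Since 0.7084 > R, including amphipods increases the long-run rate.

Yes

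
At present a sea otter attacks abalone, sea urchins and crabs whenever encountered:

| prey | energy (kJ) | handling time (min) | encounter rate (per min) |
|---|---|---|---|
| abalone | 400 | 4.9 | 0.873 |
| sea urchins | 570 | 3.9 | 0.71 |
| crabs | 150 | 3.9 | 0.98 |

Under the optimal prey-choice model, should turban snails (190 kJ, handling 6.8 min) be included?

No

On abalone, sea urchins and crabs alone, R = ΣλE/(1+Σλh) = 900.9/11.87 = 75.91 kJ/min.
Profitability of turban snails: 190/6.8 = 27.94 kJ/min.
27.94 < 75.91, so adding turban snails would lower the average — exclude it.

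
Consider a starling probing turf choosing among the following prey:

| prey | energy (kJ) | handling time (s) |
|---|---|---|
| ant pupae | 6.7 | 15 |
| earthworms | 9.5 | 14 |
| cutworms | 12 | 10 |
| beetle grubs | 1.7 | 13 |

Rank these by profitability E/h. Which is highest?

Profitability E/h (kJ/s): ant pupae = 6.7/15 = 0.447, earthworms = 9.5/14 = 0.679, cutworms = 12/10 = 1.2, beetle grubs = 1.7/13 = 0.131.
Ranked: cutworms > earthworms > ant pupae > beetle grubs.

cutworms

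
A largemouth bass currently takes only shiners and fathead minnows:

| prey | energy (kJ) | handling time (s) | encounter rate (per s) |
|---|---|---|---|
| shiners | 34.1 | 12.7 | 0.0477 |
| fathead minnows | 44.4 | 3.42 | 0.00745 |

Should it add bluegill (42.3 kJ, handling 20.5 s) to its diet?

Current rate: (0.0477×34.1 + 0.00745×44.4)/(1 + 0.0477×12.7 + 0.00745×3.42) = 1.2 kJ/s.
bluegill: E/h = 42.3/20.5 = 2.063 kJ/s.
Since 2.063 > R, including bluegill increases the long-run rate.

Yes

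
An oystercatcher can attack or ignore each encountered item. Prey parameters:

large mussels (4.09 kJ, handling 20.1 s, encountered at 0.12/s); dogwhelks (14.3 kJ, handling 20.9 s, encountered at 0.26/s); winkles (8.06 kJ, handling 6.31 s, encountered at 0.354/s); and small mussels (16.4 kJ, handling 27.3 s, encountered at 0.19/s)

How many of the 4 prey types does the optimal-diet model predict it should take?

1

Profitabilities (E/h, kJ/s): winkles 1.28, dogwhelks 0.684, small mussels 0.601, large mussels 0.203. Add prey in this order while the next type's profitability exceeds the intake rate on those already taken.
Rate on top 1: 0.8823. dogwhelks: 0.684 < 0.8823 → exclude; stop.
Optimal diet: winkles — 1 of 4 types.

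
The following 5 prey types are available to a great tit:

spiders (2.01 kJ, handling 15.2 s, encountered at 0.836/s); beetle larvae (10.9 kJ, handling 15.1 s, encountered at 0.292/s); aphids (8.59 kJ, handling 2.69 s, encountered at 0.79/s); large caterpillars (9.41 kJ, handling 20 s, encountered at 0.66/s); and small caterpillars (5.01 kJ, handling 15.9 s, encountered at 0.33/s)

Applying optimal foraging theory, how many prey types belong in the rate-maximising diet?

1

Profitabilities (E/h, kJ/s): aphids 3.19, beetle larvae 0.722, large caterpillars 0.471, small caterpillars 0.315, spiders 0.132. Add prey in this order while the next type's profitability exceeds the intake rate on those already taken.
Rate on top 1: 2.171. beetle larvae: 0.722 < 2.171 → exclude; stop.
Optimal diet: aphids — 1 of 5 types.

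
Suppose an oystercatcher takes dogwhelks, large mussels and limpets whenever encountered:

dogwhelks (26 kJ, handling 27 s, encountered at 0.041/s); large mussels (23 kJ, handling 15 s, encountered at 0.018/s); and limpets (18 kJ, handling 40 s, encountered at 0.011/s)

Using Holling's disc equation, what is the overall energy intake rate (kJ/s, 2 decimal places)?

R = Σλ_iE_i / (1 + Σλ_ih_i)
Numerator: 0.041×26 + 0.018×23 + 0.011×18 = 1.678
Denominator: 1 + 0.041×27 + 0.018×15 + 0.011×40 = 2.817
R = 1.678/2.817 = 0.5957 kJ/s

0.60 kJ/s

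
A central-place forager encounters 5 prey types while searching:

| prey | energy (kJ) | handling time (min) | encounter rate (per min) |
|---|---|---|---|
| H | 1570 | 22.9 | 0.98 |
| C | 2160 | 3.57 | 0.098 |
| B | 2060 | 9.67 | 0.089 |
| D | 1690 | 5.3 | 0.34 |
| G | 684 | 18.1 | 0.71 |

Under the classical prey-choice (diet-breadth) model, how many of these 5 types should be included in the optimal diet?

Rank by E/h (kJ/min): C 605, D 319, B 213, H 68.6, G 37.8. Include each in turn until the next type's E/h falls below the running intake rate.
Rate on top 1: 156.8. D: 319 > 156.8 → include.
Rate on top 2: 249.5. B: 213 < 249.5 → exclude; stop.
Optimal diet: C, D — 2 of 5 types.

2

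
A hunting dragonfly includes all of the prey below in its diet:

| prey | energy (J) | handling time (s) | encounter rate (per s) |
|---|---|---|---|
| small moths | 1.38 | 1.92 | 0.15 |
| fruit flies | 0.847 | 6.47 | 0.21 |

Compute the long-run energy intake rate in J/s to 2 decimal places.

R = (0.15×1.38 + 0.21×0.847) / (1 + 0.15×1.92 + 0.21×6.47) = 0.3849/2.647 = 0.1454 J/s.

0.15 J/s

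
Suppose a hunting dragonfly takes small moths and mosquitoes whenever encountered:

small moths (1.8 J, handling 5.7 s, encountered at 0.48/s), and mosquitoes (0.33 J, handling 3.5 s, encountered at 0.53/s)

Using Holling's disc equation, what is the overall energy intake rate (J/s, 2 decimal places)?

Energy encountered per unit search time: 0.48×1.8 + 0.53×0.33 = 1.039 J/s.
Handling time per unit search time: 0.48×5.7 + 0.53×3.5 = 4.591.
Rate = 1.039/(1 + 4.591) = 0.1858 J/s.

0.19 J/s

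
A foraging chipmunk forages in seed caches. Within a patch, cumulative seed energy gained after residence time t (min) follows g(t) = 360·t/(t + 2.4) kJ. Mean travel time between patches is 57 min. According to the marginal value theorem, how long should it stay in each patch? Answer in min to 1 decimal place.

11.7 min

By the marginal value theorem, leave when the instantaneous gain rate g'(t) equals the habitat-wide average g(t)/(T + t).
g'(t) = 360·2.4/(t + 2.4)². Setting 360·2.4/(t+2.4)² = 360t/[(t+2.4)(57+t)] gives 2.4(57+t) = t(t+2.4), so t² = 2.4×57 = 136.8.
t* = √136.8 = 11.7 min.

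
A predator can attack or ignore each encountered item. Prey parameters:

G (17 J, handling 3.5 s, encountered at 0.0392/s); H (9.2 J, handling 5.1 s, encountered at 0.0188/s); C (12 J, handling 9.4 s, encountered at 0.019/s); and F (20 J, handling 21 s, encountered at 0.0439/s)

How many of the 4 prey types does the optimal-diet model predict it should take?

Profitabilities (E/h, J/s): G 4.86, H 1.8, C 1.28, F 0.952. Add prey in this order while the next type's profitability exceeds the intake rate on those already taken.
Rate on top 1: 0.586. H: 1.8 > 0.586 → include.
Rate on top 2: 0.6807. C: 1.28 > 0.6807 → include.
Rate on top 3: 0.7561. F: 0.952 > 0.7561 → include.
Optimal diet: G, H, C, F — 4 of 4 types.

4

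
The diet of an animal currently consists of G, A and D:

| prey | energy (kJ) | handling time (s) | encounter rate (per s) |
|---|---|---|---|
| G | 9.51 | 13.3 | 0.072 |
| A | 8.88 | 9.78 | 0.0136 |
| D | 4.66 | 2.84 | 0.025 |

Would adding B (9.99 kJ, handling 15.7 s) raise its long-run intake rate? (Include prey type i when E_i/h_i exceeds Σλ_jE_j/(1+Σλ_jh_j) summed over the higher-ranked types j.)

Intake rate on the current diet: R = (0.072×9.51 + 0.0136×8.88 + 0.025×4.66) / (1 + 0.072×13.3 + 0.0136×9.78 + 0.025×2.84) = 0.922/2.162 = 0.4265 kJ/s.
Profitability of B: 9.99/15.7 = 0.6363 kJ/s.
0.6363 > 0.4265, so adding B raises the average — include it.

Yes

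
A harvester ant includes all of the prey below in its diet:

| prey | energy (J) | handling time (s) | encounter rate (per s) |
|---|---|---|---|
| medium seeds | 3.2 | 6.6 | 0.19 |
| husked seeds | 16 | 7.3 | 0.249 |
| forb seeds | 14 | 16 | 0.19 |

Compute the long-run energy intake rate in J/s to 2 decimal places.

R = (0.19×3.2 + 0.249×16 + 0.19×14) / (1 + 0.19×6.6 + 0.249×7.3 + 0.19×16) = 7.252/7.112 = 1.02 J/s.

1.02 J/s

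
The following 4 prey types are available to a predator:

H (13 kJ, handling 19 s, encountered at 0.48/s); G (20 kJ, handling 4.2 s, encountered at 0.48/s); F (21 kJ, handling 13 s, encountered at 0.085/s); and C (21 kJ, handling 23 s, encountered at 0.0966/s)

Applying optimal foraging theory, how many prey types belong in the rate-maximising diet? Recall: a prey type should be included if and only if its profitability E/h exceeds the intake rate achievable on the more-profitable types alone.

Rank by E/h (kJ/s): G 4.76, F 1.62, C 0.913, H 0.684. Include each in turn until the next type's E/h falls below the running intake rate.
Rate on top 1: 3.183. F: 1.62 < 3.183 → exclude; stop.
Optimal diet: G — 1 of 4 types.

1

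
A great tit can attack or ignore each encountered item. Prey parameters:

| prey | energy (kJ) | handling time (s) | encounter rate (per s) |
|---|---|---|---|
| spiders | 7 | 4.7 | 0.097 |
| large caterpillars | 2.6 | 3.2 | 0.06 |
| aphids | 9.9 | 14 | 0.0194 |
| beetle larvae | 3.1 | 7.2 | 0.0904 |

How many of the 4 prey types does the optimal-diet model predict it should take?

Rank by E/h (kJ/s): spiders 1.49, large caterpillars 0.812, aphids 0.707, beetle larvae 0.431. Include each in turn until the next type's E/h falls below the running intake rate.
Rate on top 1: 0.4664. large caterpillars: 0.812 > 0.4664 → include.
Rate on top 2: 0.5067. aphids: 0.707 > 0.5067 → include.
Rate on top 3: 0.5351. beetle larvae: 0.431 < 0.5351 → exclude; stop.
Optimal diet: spiders, large caterpillars, aphids — 3 of 4 types.

3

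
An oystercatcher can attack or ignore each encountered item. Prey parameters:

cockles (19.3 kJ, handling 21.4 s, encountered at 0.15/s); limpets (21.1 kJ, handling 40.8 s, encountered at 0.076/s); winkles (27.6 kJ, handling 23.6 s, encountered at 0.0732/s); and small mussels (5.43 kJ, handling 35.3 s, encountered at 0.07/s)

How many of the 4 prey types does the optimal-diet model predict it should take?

2

Rank by E/h (kJ/s): winkles 1.17, cockles 0.902, limpets 0.517, small mussels 0.154. Include each in turn until the next type's E/h falls below the running intake rate.
Rate on top 1: 0.7407. cockles: 0.902 > 0.7407 → include.
Rate on top 2: 0.8278. limpets: 0.517 < 0.8278 → exclude; stop.
Optimal diet: winkles, cockles — 2 of 4 types.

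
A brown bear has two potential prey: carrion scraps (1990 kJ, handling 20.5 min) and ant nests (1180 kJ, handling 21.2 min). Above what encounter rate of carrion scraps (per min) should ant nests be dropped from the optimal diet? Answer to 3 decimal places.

0.066 per min

Drop ant nests once their profitability E₂/h₂ falls below the rate achievable on carrion scraps alone: E₂/h₂ = λE₁/(1 + λh₁).
Solve for λ: λE₁h₂ = E₂(1 + λh₁) → λ(E₁h₂ − E₂h₁) = E₂ → λ = E₂/(E₁h₂ − E₂h₁).
λ = 1180/(1990×21.2 − 1180×20.5) = 1180/1.8e+04 = 0.06556 per min.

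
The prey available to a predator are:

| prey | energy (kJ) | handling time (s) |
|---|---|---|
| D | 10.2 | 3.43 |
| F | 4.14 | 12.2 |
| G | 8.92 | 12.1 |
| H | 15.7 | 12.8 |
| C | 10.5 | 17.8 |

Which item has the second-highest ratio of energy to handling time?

H

In descending order of E/h:
D: 10.2/3.43 = 2.97 kJ/s
H: 15.7/12.8 = 1.23 kJ/s
G: 8.92/12.1 = 0.737 kJ/s
C: 10.5/17.8 = 0.59 kJ/s
F: 4.14/12.2 = 0.339 kJ/s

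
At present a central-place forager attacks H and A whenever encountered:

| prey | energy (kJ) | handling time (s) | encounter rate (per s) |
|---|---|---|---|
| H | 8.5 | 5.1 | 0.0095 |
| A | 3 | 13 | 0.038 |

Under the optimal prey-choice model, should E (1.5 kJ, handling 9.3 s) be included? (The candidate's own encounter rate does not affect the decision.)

Intake rate on the current diet: R = (0.0095×8.5 + 0.038×3) / (1 + 0.0095×5.1 + 0.038×13) = 0.1947/1.542 = 0.1263 kJ/s.
Profitability of E: 1.5/9.3 = 0.1613 kJ/s.
Since 0.1613 > R, including E increases the long-run rate.

Yes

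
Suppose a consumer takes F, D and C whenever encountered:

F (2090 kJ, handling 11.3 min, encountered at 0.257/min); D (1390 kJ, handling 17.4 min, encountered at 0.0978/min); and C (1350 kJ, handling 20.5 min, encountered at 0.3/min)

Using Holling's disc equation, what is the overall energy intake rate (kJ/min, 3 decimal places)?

91.705 kJ/min

Energy encountered per unit search time: 0.257×2090 + 0.0978×1390 + 0.3×1350 = 1078 kJ/min.
Handling time per unit search time: 0.257×11.3 + 0.0978×17.4 + 0.3×20.5 = 10.76.
Rate = 1078/(1 + 10.76) = 91.71 kJ/min.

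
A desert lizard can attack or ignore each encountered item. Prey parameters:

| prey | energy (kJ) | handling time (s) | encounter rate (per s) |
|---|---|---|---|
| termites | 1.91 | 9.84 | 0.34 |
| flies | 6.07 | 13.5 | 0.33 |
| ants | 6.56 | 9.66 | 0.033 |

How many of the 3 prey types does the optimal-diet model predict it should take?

2

Rank by E/h (kJ/s): ants 0.679, flies 0.45, termites 0.194. Include each in turn until the next type's E/h falls below the running intake rate.
Rate on top 1: 0.1642. flies: 0.45 > 0.1642 → include.
Rate on top 2: 0.3844. termites: 0.194 < 0.3844 → exclude; stop.
Optimal diet: ants, flies — 2 of 3 types.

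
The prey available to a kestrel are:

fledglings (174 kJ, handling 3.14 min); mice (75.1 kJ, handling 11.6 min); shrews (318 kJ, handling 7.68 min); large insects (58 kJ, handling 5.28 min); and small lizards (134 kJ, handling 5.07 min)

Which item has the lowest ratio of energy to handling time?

In descending order of E/h:
fledglings: 174/3.14 = 55.4 kJ/min
shrews: 318/7.68 = 41.4 kJ/min
small lizards: 134/5.07 = 26.4 kJ/min
large insects: 58/5.28 = 11 kJ/min
mice: 75.1/11.6 = 6.47 kJ/min

mice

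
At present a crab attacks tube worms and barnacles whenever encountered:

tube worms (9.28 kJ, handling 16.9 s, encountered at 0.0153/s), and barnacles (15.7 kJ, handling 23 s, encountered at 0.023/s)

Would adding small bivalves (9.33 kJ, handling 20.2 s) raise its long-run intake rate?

Intake rate on the current diet: R = (0.0153×9.28 + 0.023×15.7) / (1 + 0.0153×16.9 + 0.023×23) = 0.5031/1.788 = 0.2814 kJ/s.
small bivalves: E/h = 9.33/20.2 = 0.4619 kJ/s.
Since 0.4619 > R, including small bivalves increases the long-run rate.

Yes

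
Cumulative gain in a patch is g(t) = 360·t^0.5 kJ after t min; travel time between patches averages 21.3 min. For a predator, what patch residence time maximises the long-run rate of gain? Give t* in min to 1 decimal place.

21.3 min

By the marginal value theorem, leave when the instantaneous gain rate g'(t) equals the habitat-wide average g(t)/(T + t).
g'(t) = 0.5·360·t^-0.5. Setting 0.5·360·t^-0.5 = 360·t^0.5/(21.3+t) gives 0.5(21.3+t) = t, so 0.50·t = 0.5×21.3.
t* = 0.5×21.3/0.50 = 21.3 min.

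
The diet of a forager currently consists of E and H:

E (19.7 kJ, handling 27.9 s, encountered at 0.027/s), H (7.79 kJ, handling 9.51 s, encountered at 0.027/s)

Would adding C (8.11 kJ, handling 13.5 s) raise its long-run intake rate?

Yes

On E and H alone, R = ΣλE/(1+Σλh) = 0.7422/2.01 = 0.3693 kJ/s.
C: E/h = 8.11/13.5 = 0.6007 kJ/s.
0.6007 > 0.3693, so adding C raises the average — include it.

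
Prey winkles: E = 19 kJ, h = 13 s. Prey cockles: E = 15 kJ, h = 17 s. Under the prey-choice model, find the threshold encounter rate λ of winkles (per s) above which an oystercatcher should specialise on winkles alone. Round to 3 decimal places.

At the threshold, the rate on winkles alone equals the profitability of cockles: λ·19/(1 + λ·13) = 15/17 = 0.8824.
Rearranging, λ(19 − 0.8824×13) = 0.8824, so λ = 0.8824/7.529 = 0.1172 per s.

0.117 per s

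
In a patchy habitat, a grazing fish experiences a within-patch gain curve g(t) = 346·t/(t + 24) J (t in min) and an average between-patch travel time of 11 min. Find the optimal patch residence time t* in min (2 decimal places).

16.25 min

Optimal t* satisfies g'(t*) = g(t*)/(T + t*).
g'(t) = 346·24/(t + 24)². Setting 346·24/(t+24)² = 346t/[(t+24)(11+t)] gives 24(11+t) = t(t+24), so t² = 24×11 = 264.
t* = √264 = 16.25 min.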